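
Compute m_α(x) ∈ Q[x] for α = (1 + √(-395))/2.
m_α(x) = x^2 - x + 99

From 2α - 1 = √(-395), squaring gives (2α - 1)^2 = -395, i.e. 4α^2 - 4α + 1 = -395, so α^2 - α + (1 + 395)/4 = 0. Since -395 ≡ 1 (mod 4), (1 + 395)/4 = 99 ∈ Z. The polynomial x^2 - x + 99 has discriminant 1 - 4·(99) = -395, which is not a perfect square in Q (d = -395 is squarefree and ≠ 1), so x^2 - x + 99 is irreducible over Q. It is the minimal polynomial of α.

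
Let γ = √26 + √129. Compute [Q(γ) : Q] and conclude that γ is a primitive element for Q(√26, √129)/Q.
[Q(γ) : Q] = 4 (equivalently, Q(γ) = Q(√26, √129))

Obviously Q(γ) ⊆ Q(√26, √129), and [Q(√26, √129):Q] = 4 (since 26, 129 are distinct squarefree integers > 1 with 3354 not a perfect square). To show equality we compute the minimal polynomial of γ. From γ = √26 + √129: γ^2 = 26 + 2√(3354) + 129 = 155 + 2√(3354), so γ^2 - 155 = 2√(3354); squaring, (γ^2 - 155)^2 = 4·3354, i.e. γ^4 - 310γ^2 + 24025 - 13416 = 0, i.e. γ^4 - 310γ^2 + 10609 = 0. So γ is a root of x^4 - 310x^2 + 10609. This polynomial is irreducible over Q: it has no rational root (each ±√26 ± √129 is irrational), and any factorization into two quadratics over Q would force √(3354) ∈ Q (pairing opposite roots) or √26, √129 ∈ Q (other pairings), all impossible. Hence [Q(γ):Q] = 4 = [Q(√26, √129):Q], so Q(γ) = Q(√26, √129).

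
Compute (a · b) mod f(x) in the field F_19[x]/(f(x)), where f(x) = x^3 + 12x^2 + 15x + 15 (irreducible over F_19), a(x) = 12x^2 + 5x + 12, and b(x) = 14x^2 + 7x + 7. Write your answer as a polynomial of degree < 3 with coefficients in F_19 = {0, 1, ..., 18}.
a · b ≡ 9x^2 + 12x + 8 (mod f(x))

Multiply in F_19[x]: a(x)·b(x) = (12x^2 + 5x + 12)·(14x^2 + 7x + 7) = 16x^4 + 2x^3 + 2x^2 + 5x + 8. This has degree ≥ 3, so divide by f(x) over F_19: 16x^4 + 2x^3 + 2x^2 + 5x + 8 = (16x)·(x^3 + 12x^2 + 15x + 15) + (9x^2 + 12x + 8). Hence a·b ≡ 9x^2 + 12x + 8 (mod f). (F_19[x]/(f) is a field with 19^3 = 6859 elements since f is irreducible of degree 3.)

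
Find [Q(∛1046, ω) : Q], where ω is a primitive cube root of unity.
[Q(∛1046, ω) : Q] = 6

[Q(∛1046):Q] = 3 (min poly x^3 - 1046, irreducible since 1046 is not a perfect cube). [Q(ω):Q] = 2 (min poly x^2 + x + 1). Since Q(∛1046) ⊂ R and ω ∉ R, we have ω ∉ Q(∛1046), so x^2 + x + 1 remains irreducible over Q(∛1046) and [Q(∛1046, ω) : Q(∛1046)] = 2. By the tower law, [Q(∛1046, ω) : Q] = 3 · 2 = 6. (In fact Q(∛1046, ω) is the splitting field of x^3 - 1046 over Q.)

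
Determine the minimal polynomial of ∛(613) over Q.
m_α(x) = x^3 - 613

α satisfies α^3 = 613, so x^3 - 613 annihilates α. By the rational root test, a rational root p/q (in lowest terms) of x^3 - 613 would satisfy p^3 = 613 q^3, forcing q = 1 and p^3 = 613; but 613 is not a perfect cube, contradiction. A monic cubic over Q with no rational root is irreducible (any nontrivial factorization would include a linear factor). Hence x^3 - 613 is the minimal polynomial of α, and in particular [Q(α):Q] = 3.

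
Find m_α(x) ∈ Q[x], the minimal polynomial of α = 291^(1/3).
m_α(x) = x^3 - 291

α satisfies α^3 = 291, so x^3 - 291 annihilates α. By the rational root test, a rational root p/q (in lowest terms) of x^3 - 291 would satisfy p^3 = 291 q^3, forcing q = 1 and p^3 = 291; but 291 is not a perfect cube, contradiction. A monic cubic over Q with no rational root is irreducible (any nontrivial factorization would include a linear factor). Hence x^3 - 291 is the minimal polynomial of α, and in particular [Q(α):Q] = 3.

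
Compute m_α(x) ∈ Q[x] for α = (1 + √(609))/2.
m_α(x) = x^2 - x - 152

From 2α - 1 = √(609), squaring gives (2α - 1)^2 = 609, i.e. 4α^2 - 4α + 1 = 609, so α^2 - α + (1 - 609)/4 = 0. Since 609 ≡ 1 (mod 4), (1 - 609)/4 = -152 ∈ Z. The polynomial x^2 - x - 152 has discriminant 1 - 4·(-152) = 609, which is not a perfect square in Q (d = 609 is squarefree and ≠ 1), so x^2 - x - 152 is irreducible over Q. It is the minimal polynomial of α.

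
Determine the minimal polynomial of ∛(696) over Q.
m_α(x) = x^3 - 696

α satisfies α^3 = 696, so x^3 - 696 annihilates α. By the rational root test, a rational root p/q (in lowest terms) of x^3 - 696 would satisfy p^3 = 696 q^3, forcing q = 1 and p^3 = 696; but 696 is not a perfect cube, contradiction. A monic cubic over Q with no rational root is irreducible (any nontrivial factorization would include a linear factor). Hence x^3 - 696 is the minimal polynomial of α, and in particular [Q(α):Q] = 3.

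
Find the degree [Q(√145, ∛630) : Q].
[Q(√145, ∛630) : Q] = 6

Let L = Q(√145, ∛630). Since Q(√145) ⊂ L and [Q(√145):Q] = 2, the tower law gives 2 | [L:Q]. Likewise Q(∛630) ⊂ L with [Q(∛630):Q] = 3 (because 630 is not a perfect cube), so 3 | [L:Q]. As gcd(2,3) = 1, [L:Q] is divisible by 6. Conversely L is generated over Q by √145 and ∛630, so [L:Q] ≤ 2·3 = 6. Therefore [Q(√145, ∛630) : Q] = 6.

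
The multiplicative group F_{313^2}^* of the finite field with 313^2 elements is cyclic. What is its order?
|F_{313^2}^*| = 97968

F_{313^2} has 313^2 = 97969 elements; its multiplicative group consists of all nonzero elements, so |F_{313^2}^*| = 97969 - 1 = 97968. (It is cyclic since any finite subgroup of the multiplicative group of a field is cyclic.)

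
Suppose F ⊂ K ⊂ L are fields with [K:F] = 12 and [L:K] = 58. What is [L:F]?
[L:F] = 696

The tower law says that for any tower of field extensions F ⊂ K ⊂ L with finite degrees, [L:F] = [L:K] · [K:F]. Here this gives [L:F] = 58 · 12 = 696.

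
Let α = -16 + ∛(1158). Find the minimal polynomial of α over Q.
m_α(x) = x^3 + 48x^2 + 768x + 2938

Set β = α + 16 = ∛(1158), so β^3 = 1158. Then (α + 16)^3 - 1158 = 0, i.e. α is a root of g(x) = (x + 16)^3 - 1158 = x^3 + 48x^2 + 768x + 2938. Since g(x) = h(x + 16) where h(x) = x^3 - 1158, and h is irreducible over Q (because 1158 is not a perfect cube, so h has no rational root, and a monic cubic with no rational root is irreducible), g is also irreducible (irreducibility is preserved under the substitution x → x + 16). Hence m_α(x) = x^3 + 48x^2 + 768x + 2938.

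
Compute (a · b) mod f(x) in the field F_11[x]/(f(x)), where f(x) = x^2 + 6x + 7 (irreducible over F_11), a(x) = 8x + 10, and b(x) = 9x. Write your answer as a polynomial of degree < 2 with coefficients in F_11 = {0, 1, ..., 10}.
a · b ≡ 10x + 2 (mod f(x))

Multiply in F_11[x]: a(x)·b(x) = (8x + 10)·(9x) = 6x^2 + 2x. This has degree ≥ 2, so divide by f(x) over F_11: 6x^2 + 2x = (6)·(x^2 + 6x + 7) + (10x + 2). Hence a·b ≡ 10x + 2 (mod f). (F_11[x]/(f) is a field with 11^2 = 121 elements since f is irreducible of degree 2.)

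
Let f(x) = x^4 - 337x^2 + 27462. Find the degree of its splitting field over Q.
[K : Q] = 4

Solving the quadratic in x^2: x^2 = (337 ± √(337^2 - 4·27462))/2 = (337 ± √3721)/2 = (337 ± 61)/2, giving x^2 = 138 or x^2 = 199. So f(x) = (x^2 - 138)(x^2 - 199) and the roots of f are ±√138, ±√199. Hence the splitting field is K = Q(√138, √199). Since 138 and 199 are distinct squarefree integers > 1, their product 27462 is not a perfect square, so √199 ∉ Q(√138). By the tower law [K:Q] = [Q(√138,√199):Q(√138)] · [Q(√138):Q] = 2 · 2 = 4.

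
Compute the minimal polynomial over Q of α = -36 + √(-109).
m_α(x) = x^2 + 72x + 1405

From α + 36 = √(-109), squaring gives (α + 36)^2 = -109, i.e. α^2 + 72α + 1296 = -109, so α^2 + 72α + 1405 = 0. The discriminant of x^2 + 72x + 1405 is (72)^2 - 4·(1405) = 5184 - 5620 = -436, and 4·(-109) is not a perfect square in Q since -109 is squarefree and ≠ 1. Hence x^2 + 72x + 1405 is irreducible over Q and is the minimal polynomial of α.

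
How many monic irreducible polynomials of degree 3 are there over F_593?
There are 69509088 monic irreducible polynomials of degree 3 over F_593

Each element of F_{593^3} that lies in no proper subfield is a root of exactly one monic irreducible of degree 3 over F_593, and each such polynomial has 3 distinct roots in F_{593^3}. By Möbius inversion the count is N_593(3) = (1/3) Σ_{d|3} μ(3/d) · 593^d = (1/3)(μ(3)·593^1 + μ(1)·593^3) = 208527264/3 = 69509088.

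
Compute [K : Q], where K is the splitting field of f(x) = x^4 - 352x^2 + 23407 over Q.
[K : Q] = 4

Solving the quadratic in x^2: x^2 = (352 ± √(352^2 - 4·23407))/2 = (352 ± √30276)/2 = (352 ± 174)/2, giving x^2 = 89 or x^2 = 263. So f(x) = (x^2 - 89)(x^2 - 263) and the roots of f are ±√89, ±√263. Hence the splitting field is K = Q(√89, √263). Since 89 and 263 are distinct squarefree integers > 1, their product 23407 is not a perfect square, so √263 ∉ Q(√89). By the tower law [K:Q] = [Q(√89,√263):Q(√89)] · [Q(√89):Q] = 2 · 2 = 4.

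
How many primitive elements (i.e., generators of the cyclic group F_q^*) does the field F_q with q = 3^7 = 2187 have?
There are φ(2186) = 1092 primitive elements

F_q^* is cyclic of order q - 1 = 2186. A cyclic group of order m has exactly φ(m) generators. Here m = 2186 = 2 · 1093, so the number of primitive elements is φ(2186) = 1092.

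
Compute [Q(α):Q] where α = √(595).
[Q(α):Q] = 2

[Q(α):Q] equals the degree of the minimal polynomial of α. Here α^2 = 595 and x^2 - 595 is irreducible (d = 595 is squarefree, ≠ 1, hence not a square), so deg(m_α) = 2. Thus [Q(α):Q] = 2.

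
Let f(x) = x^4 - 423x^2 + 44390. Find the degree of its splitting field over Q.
[K : Q] = 4

Solving the quadratic in x^2: x^2 = (423 ± √(423^2 - 4·44390))/2 = (423 ± √1369)/2 = (423 ± 37)/2, giving x^2 = 193 or x^2 = 230. So f(x) = (x^2 - 193)(x^2 - 230) and the roots of f are ±√193, ±√230. Hence the splitting field is K = Q(√193, √230). Since 193 and 230 are distinct squarefree integers > 1, their product 44390 is not a perfect square, so √230 ∉ Q(√193). By the tower law [K:Q] = [Q(√193,√230):Q(√193)] · [Q(√193):Q] = 2 · 2 = 4.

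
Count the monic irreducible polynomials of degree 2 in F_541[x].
There are 146070 monic irreducible polynomials of degree 2 over F_541

Each element of F_{541^2} that lies in no proper subfield is a root of exactly one monic irreducible of degree 2 over F_541, and each such polynomial has 2 distinct roots in F_{541^2}. By Möbius inversion the count is N_541(2) = (1/2) Σ_{d|2} μ(2/d) · 541^d = (1/2)(μ(2)·541^1 + μ(1)·541^2) = 292140/2 = 146070.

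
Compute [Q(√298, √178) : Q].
[Q(√298, √178) : Q] = 4

[Q(√298):Q] = 2 (min poly x^2 - 298, irreducible since 298 is squarefree > 1). For the top step, suppose √178 ∈ Q(√298), say √178 = c + d√298 with c, d ∈ Q. Squaring: 178 = c^2 + 298d^2 + 2cd√298. Since √298 ∉ Q this forces 2cd = 0. If d = 0 then √178 = c ∈ Q, contradicting 178 squarefree > 1. If c = 0 then 178 = 298d^2, so 298·178 = (298d)^2 is a perfect square in Q — but 298·178 = 53044 is not a perfect square (since 298 and 178 are distinct squarefree integers). Contradiction. Hence √178 ∉ Q(√298), so x^2 - 178 stays irreducible over Q(√298) and [Q(√298, √178) : Q(√298)] = 2. By the tower law, [Q(√298, √178) : Q] = 2 · 2 = 4.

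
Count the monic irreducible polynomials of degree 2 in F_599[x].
There are 179101 monic irreducible polynomials of degree 2 over F_599

Each element of F_{599^2} that lies in no proper subfield is a root of exactly one monic irreducible of degree 2 over F_599, and each such polynomial has 2 distinct roots in F_{599^2}. By Möbius inversion the count is N_599(2) = (1/2) Σ_{d|2} μ(2/d) · 599^d = (1/2)(μ(2)·599^1 + μ(1)·599^2) = 358202/2 = 179101.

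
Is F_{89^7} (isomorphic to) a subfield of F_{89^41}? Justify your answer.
No: F_{89^7} is not a subfield of F_{89^41}

F_{p^m} embeds in F_{p^n} iff m | n. Here 7 ∤ 41 (since 41 = 5·7 + 6 with remainder 6 ≠ 0), so F_{89^7} is not a subfield of F_{89^41}. Equivalently: if it were, the tower law would give 7 = [F_{89^7}:F_89] dividing [F_{89^41}:F_89] = 41, contradiction.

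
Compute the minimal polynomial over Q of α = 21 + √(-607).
m_α(x) = x^2 - 42x + 1048

From α - 21 = √(-607), squaring gives (α - 21)^2 = -607, i.e. α^2 - 42α + 441 = -607, so α^2 - 42α + 1048 = 0. The discriminant of x^2 - 42x + 1048 is (-42)^2 - 4·(1048) = 1764 - 4192 = -2428, and 4·(-607) is not a perfect square in Q since -607 is squarefree and ≠ 1. Hence x^2 - 42x + 1048 is irreducible over Q and is the minimal polynomial of α.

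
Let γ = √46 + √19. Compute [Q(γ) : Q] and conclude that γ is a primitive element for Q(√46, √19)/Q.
[Q(γ) : Q] = 4 (equivalently, Q(γ) = Q(√46, √19))

Obviously Q(γ) ⊆ Q(√46, √19), and [Q(√46, √19):Q] = 4 (since 46, 19 are distinct squarefree integers > 1 with 874 not a perfect square). To show equality we compute the minimal polynomial of γ. From γ = √46 + √19: γ^2 = 46 + 2√(874) + 19 = 65 + 2√(874), so γ^2 - 65 = 2√(874); squaring, (γ^2 - 65)^2 = 4·874, i.e. γ^4 - 130γ^2 + 4225 - 3496 = 0, i.e. γ^4 - 130γ^2 + 729 = 0. So γ is a root of x^4 - 130x^2 + 729. This polynomial is irreducible over Q: it has no rational root (each ±√46 ± √19 is irrational), and any factorization into two quadratics over Q would force √(874) ∈ Q (pairing opposite roots) or √46, √19 ∈ Q (other pairings), all impossible. Hence [Q(γ):Q] = 4 = [Q(√46, √19):Q], so Q(γ) = Q(√46, √19).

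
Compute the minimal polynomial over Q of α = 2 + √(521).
m_α(x) = x^2 - 4x - 517

From α - 2 = √(521), squaring gives (α - 2)^2 = 521, i.e. α^2 - 4α + 4 = 521, so α^2 - 4α - 517 = 0. The discriminant of x^2 - 4x - 517 is (-4)^2 - 4·(-517) = 16 + 2068 = 2084, and 4·(521) is not a perfect square in Q since 521 is squarefree and ≠ 1. Hence x^2 - 4x - 517 is irreducible over Q and is the minimal polynomial of α.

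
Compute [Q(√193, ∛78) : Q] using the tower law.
[Q(√193, ∛78) : Q] = 6

Let L = Q(√193, ∛78). Since Q(√193) ⊂ L and [Q(√193):Q] = 2, the tower law gives 2 | [L:Q]. Likewise Q(∛78) ⊂ L with [Q(∛78):Q] = 3 (because 78 is not a perfect cube), so 3 | [L:Q]. As gcd(2,3) = 1, [L:Q] is divisible by 6. Conversely L is generated over Q by √193 and ∛78, so [L:Q] ≤ 2·3 = 6. Therefore [Q(√193, ∛78) : Q] = 6.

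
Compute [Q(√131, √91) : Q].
[Q(√131, √91) : Q] = 4

[Q(√131):Q] = 2 (min poly x^2 - 131, irreducible since 131 is squarefree > 1). For the top step, suppose √91 ∈ Q(√131), say √91 = c + d√131 with c, d ∈ Q. Squaring: 91 = c^2 + 131d^2 + 2cd√131. Since √131 ∉ Q this forces 2cd = 0. If d = 0 then √91 = c ∈ Q, contradicting 91 squarefree > 1. If c = 0 then 91 = 131d^2, so 131·91 = (131d)^2 is a perfect square in Q — but 131·91 = 11921 is not a perfect square (since 131 and 91 are distinct squarefree integers). Contradiction. Hence √91 ∉ Q(√131), so x^2 - 91 stays irreducible over Q(√131) and [Q(√131, √91) : Q(√131)] = 2. By the tower law, [Q(√131, √91) : Q] = 2 · 2 = 4.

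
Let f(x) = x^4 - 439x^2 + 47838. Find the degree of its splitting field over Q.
[K : Q] = 4

Solving the quadratic in x^2: x^2 = (439 ± √(439^2 - 4·47838))/2 = (439 ± √1369)/2 = (439 ± 37)/2, giving x^2 = 238 or x^2 = 201. So f(x) = (x^2 - 238)(x^2 - 201) and the roots of f are ±√238, ±√201. Hence the splitting field is K = Q(√238, √201). Since 238 and 201 are distinct squarefree integers > 1, their product 47838 is not a perfect square, so √201 ∉ Q(√238). By the tower law [K:Q] = [Q(√238,√201):Q(√238)] · [Q(√238):Q] = 2 · 2 = 4.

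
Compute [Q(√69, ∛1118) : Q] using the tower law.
[Q(√69, ∛1118) : Q] = 6

Let L = Q(√69, ∛1118). Since Q(√69) ⊂ L and [Q(√69):Q] = 2, the tower law gives 2 | [L:Q]. Likewise Q(∛1118) ⊂ L with [Q(∛1118):Q] = 3 (because 1118 is not a perfect cube), so 3 | [L:Q]. As gcd(2,3) = 1, [L:Q] is divisible by 6. Conversely L is generated over Q by √69 and ∛1118, so [L:Q] ≤ 2·3 = 6. Therefore [Q(√69, ∛1118) : Q] = 6.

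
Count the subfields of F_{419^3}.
F_{419^3} has 2 subfields

The subfields of F_{p^n} are exactly the fields F_{p^d} for d | n (each is the fixed field of the unique index-d subgroup of Gal(F_{p^n}/F_p) ≅ Z/nZ). The divisors of n = 3 are {1, 3}, giving 2 subfields: F_{419^1}, F_{419^3}.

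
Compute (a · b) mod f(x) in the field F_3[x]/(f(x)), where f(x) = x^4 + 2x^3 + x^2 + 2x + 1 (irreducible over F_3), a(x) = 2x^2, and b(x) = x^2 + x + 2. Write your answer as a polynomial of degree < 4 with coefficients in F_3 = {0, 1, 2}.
a · b ≡ x^3 + 2x^2 + 2x + 1 (mod f(x))

Multiply in F_3[x]: a(x)·b(x) = (2x^2)·(x^2 + x + 2) = 2x^4 + 2x^3 + x^2. This has degree ≥ 4, so divide by f(x) over F_3: 2x^4 + 2x^3 + x^2 = (2)·(x^4 + 2x^3 + x^2 + 2x + 1) + (x^3 + 2x^2 + 2x + 1). Hence a·b ≡ x^3 + 2x^2 + 2x + 1 (mod f). (F_3[x]/(f) is a field with 3^4 = 81 elements since f is irreducible of degree 4.)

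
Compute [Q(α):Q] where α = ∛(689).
[Q(α):Q] = 3

The minimal polynomial of α is x^3 - 689, irreducible over Q since 689 is not a perfect cube (so x^3 - 689 has no rational root). Hence [Q(α):Q] = deg(m_α) = 3.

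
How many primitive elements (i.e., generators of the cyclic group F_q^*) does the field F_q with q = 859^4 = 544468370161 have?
There are φ(544468370160) = 118093086720 primitive elements

F_q^* is cyclic of order q - 1 = 544468370160. A cyclic group of order m has exactly φ(m) generators. Here m = 544468370160 = 2^4 · 3 · 5 · 11 · 13 · 43 · 137 · 2693, so the number of primitive elements is φ(544468370160) = 118093086720.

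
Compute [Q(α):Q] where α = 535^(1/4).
[Q(α):Q] = 4

α is a root of x^4 - 535. By Eisenstein's criterion at the prime p = 5 (which divides the constant term 535 but p^2 = 25 does not, since 535 is squarefree), x^4 - 535 is irreducible over Q. Hence [Q(α):Q] = 4.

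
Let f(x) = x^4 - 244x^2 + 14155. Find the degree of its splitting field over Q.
[K : Q] = 4

Solving the quadratic in x^2: x^2 = (244 ± √(244^2 - 4·14155))/2 = (244 ± √2916)/2 = (244 ± 54)/2, giving x^2 = 149 or x^2 = 95. So f(x) = (x^2 - 149)(x^2 - 95) and the roots of f are ±√149, ±√95. Hence the splitting field is K = Q(√149, √95). Since 149 and 95 are distinct squarefree integers > 1, their product 14155 is not a perfect square, so √95 ∉ Q(√149). By the tower law [K:Q] = [Q(√149,√95):Q(√149)] · [Q(√149):Q] = 2 · 2 = 4.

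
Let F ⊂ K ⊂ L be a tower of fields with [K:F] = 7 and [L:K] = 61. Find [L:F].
[L:F] = 427

The tower law says that for any tower of field extensions F ⊂ K ⊂ L with finite degrees, [L:F] = [L:K] · [K:F]. Here this gives [L:F] = 61 · 7 = 427.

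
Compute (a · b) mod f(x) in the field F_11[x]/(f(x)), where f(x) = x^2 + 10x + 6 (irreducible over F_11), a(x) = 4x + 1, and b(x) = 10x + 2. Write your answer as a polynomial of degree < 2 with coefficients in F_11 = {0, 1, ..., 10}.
a · b ≡ 3x + 4 (mod f(x))

Multiply in F_11[x]: a(x)·b(x) = (4x + 1)·(10x + 2) = 7x^2 + 7x + 2. This has degree ≥ 2, so divide by f(x) over F_11: 7x^2 + 7x + 2 = (7)·(x^2 + 10x + 6) + (3x + 4). Hence a·b ≡ 3x + 4 (mod f). (F_11[x]/(f) is a field with 11^2 = 121 elements since f is irreducible of degree 2.)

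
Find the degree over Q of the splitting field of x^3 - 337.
[K : Q] = 6

The roots of x^3 - 337 are ∛337, ω∛337, ω^2∛337 where ω = e^(2πi/3) is a primitive cube root of unity, so K = Q(∛337, ω). Now [Q(∛337):Q] = 3 (since 337 is not a perfect cube, x^3 - 337 is irreducible) and [Q(ω):Q] = 2. Both 2 and 3 divide [K:Q], and [K:Q] ≤ 3·2 = 6, so [K:Q] = 6. (Equivalently: Q(∛337) ⊂ R but ω ∉ R, so [K : Q(∛337)] = 2.)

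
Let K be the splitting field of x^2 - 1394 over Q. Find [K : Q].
[K : Q] = 2

f(x) = x^2 - 1394 factors as (x - √1394)(x + √1394). The splitting field is K = Q(√1394). Since 1394 is squarefree and > 1, it is not a perfect square, so x^2 - 1394 is irreducible over Q and [Q(√1394) : Q] = 2. Hence [K : Q] = 2.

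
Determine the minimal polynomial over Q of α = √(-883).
m_α(x) = x^2 + 883

α satisfies α^2 + 883 = 0, so x^2 + 883 annihilates α. Since d = -883 is squarefree and ≠ 1, it is not a perfect square in Q, so x^2 + 883 has no rational root and is therefore irreducible over Q (a degree-2 polynomial over a field is irreducible iff it has no root). Hence m_α(x) = x^2 + 883.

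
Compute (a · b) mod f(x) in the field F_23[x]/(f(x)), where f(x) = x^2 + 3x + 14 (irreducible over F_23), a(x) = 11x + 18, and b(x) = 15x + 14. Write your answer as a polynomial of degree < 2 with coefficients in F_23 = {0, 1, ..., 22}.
a · b ≡ 21x + 12 (mod f(x))

Multiply in F_23[x]: a(x)·b(x) = (11x + 18)·(15x + 14) = 4x^2 + 10x + 22. This has degree ≥ 2, so divide by f(x) over F_23: 4x^2 + 10x + 22 = (4)·(x^2 + 3x + 14) + (21x + 12). Hence a·b ≡ 21x + 12 (mod f). (F_23[x]/(f) is a field with 23^2 = 529 elements since f is irreducible of degree 2.)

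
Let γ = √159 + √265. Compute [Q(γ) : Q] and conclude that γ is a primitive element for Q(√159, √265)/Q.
[Q(γ) : Q] = 4 (equivalently, Q(γ) = Q(√159, √265))

Obviously Q(γ) ⊆ Q(√159, √265), and [Q(√159, √265):Q] = 4 (since 159, 265 are distinct squarefree integers > 1 with 42135 not a perfect square). To show equality we compute the minimal polynomial of γ. From γ = √159 + √265: γ^2 = 159 + 2√(42135) + 265 = 424 + 2√(42135), so γ^2 - 424 = 2√(42135); squaring, (γ^2 - 424)^2 = 4·42135, i.e. γ^4 - 848γ^2 + 179776 - 168540 = 0, i.e. γ^4 - 848γ^2 + 11236 = 0. So γ is a root of x^4 - 848x^2 + 11236. This polynomial is irreducible over Q: it has no rational root (each ±√159 ± √265 is irrational), and any factorization into two quadratics over Q would force √(42135) ∈ Q (pairing opposite roots) or √159, √265 ∈ Q (other pairings), all impossible. Hence [Q(γ):Q] = 4 = [Q(√159, √265):Q], so Q(γ) = Q(√159, √265).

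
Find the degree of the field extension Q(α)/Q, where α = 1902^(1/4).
[Q(α):Q] = 4

α is a root of x^4 - 1902. By Eisenstein's criterion at the prime p = 2 (which divides the constant term 1902 but p^2 = 4 does not, since 1902 is squarefree), x^4 - 1902 is irreducible over Q. Hence [Q(α):Q] = 4.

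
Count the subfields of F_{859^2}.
F_{859^2} has 2 subfields

The subfields of F_{p^n} are exactly the fields F_{p^d} for d | n (each is the fixed field of the unique index-d subgroup of Gal(F_{p^n}/F_p) ≅ Z/nZ). The divisors of n = 2 are {1, 2}, giving 2 subfields: F_{859^1}, F_{859^2}.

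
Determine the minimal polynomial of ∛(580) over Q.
m_α(x) = x^3 - 580

α satisfies α^3 = 580, so x^3 - 580 annihilates α. By the rational root test, a rational root p/q (in lowest terms) of x^3 - 580 would satisfy p^3 = 580 q^3, forcing q = 1 and p^3 = 580; but 580 is not a perfect cube, contradiction. A monic cubic over Q with no rational root is irreducible (any nontrivial factorization would include a linear factor). Hence x^3 - 580 is the minimal polynomial of α, and in particular [Q(α):Q] = 3.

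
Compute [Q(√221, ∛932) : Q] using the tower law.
[Q(√221, ∛932) : Q] = 6

Let L = Q(√221, ∛932). Since Q(√221) ⊂ L and [Q(√221):Q] = 2, the tower law gives 2 | [L:Q]. Likewise Q(∛932) ⊂ L with [Q(∛932):Q] = 3 (because 932 is not a perfect cube), so 3 | [L:Q]. As gcd(2,3) = 1, [L:Q] is divisible by 6. Conversely L is generated over Q by √221 and ∛932, so [L:Q] ≤ 2·3 = 6. Therefore [Q(√221, ∛932) : Q] = 6.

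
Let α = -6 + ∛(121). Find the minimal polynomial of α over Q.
m_α(x) = x^3 + 18x^2 + 108x + 95

Set β = α + 6 = ∛(121), so β^3 = 121. Then (α + 6)^3 - 121 = 0, i.e. α is a root of g(x) = (x + 6)^3 - 121 = x^3 + 18x^2 + 108x + 95. Since g(x) = h(x + 6) where h(x) = x^3 - 121, and h is irreducible over Q (because 121 is not a perfect cube, so h has no rational root, and a monic cubic with no rational root is irreducible), g is also irreducible (irreducibility is preserved under the substitution x → x + 6). Hence m_α(x) = x^3 + 18x^2 + 108x + 95.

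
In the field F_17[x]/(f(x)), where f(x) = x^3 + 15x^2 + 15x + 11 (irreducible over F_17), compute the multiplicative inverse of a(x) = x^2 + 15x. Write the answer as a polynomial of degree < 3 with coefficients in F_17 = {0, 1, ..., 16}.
a(x)^(-1) ≡ 13x^2 + 3x + 8 (mod f(x))

Since f is irreducible over F_17, F_17[x]/(f) is a field and a(x) ≠ 0 has an inverse. Apply the extended Euclidean algorithm to f(x) and a(x) in F_17[x]: f(x) = (x)·a(x) + (15x + 11);  a(x) = (8x + 11)·(15x + 11) + (15). The last nonzero remainder is the constant 15 = gcd(f, a) in F_17. Back-substituting through the division chain expresses 15 = s(x)·a(x) + t(x)·f(x) with s(x) ≡ 8x^2 + 11x + 1 (mod f), so (8x^2 + 11x + 1)·a(x) ≡ 15 (mod f). Multiplying by 15^(-1) ≡ 8 in F_17 gives a(x)^(-1) ≡ 8·(8x^2 + 11x + 1) ≡ 13x^2 + 3x + 8 (mod f). Check: (x^2 + 15x)·(13x^2 + 3x + 8) = 13x^4 + 11x^3 + 2x^2 + x ≡ 1 (mod x^3 + 15x^2 + 15x + 11).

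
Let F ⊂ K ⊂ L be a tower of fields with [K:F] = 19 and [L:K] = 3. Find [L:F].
[L:F] = 57

The tower law says that for any tower of field extensions F ⊂ K ⊂ L with finite degrees, [L:F] = [L:K] · [K:F]. Here this gives [L:F] = 3 · 19 = 57.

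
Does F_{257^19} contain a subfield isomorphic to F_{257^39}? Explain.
No: F_{257^39} is not a subfield of F_{257^19}

F_{p^m} embeds in F_{p^n} iff m | n. Here 39 ∤ 19 (since 19 = 0·39 + 19 with remainder 19 ≠ 0), so F_{257^39} is not a subfield of F_{257^19}. Equivalently: if it were, the tower law would give 39 = [F_{257^39}:F_257] dividing [F_{257^19}:F_257] = 19, contradiction.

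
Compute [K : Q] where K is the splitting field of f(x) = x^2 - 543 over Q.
[K : Q] = 2

f(x) = x^2 - 543 factors as (x - √543)(x + √543). The splitting field is K = Q(√543). Since 543 is squarefree and > 1, it is not a perfect square, so x^2 - 543 is irreducible over Q and [Q(√543) : Q] = 2. Hence [K : Q] = 2.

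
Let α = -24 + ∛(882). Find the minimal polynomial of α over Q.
m_α(x) = x^3 + 72x^2 + 1728x + 12942

Set β = α + 24 = ∛(882), so β^3 = 882. Then (α + 24)^3 - 882 = 0, i.e. α is a root of g(x) = (x + 24)^3 - 882 = x^3 + 72x^2 + 1728x + 12942. Since g(x) = h(x + 24) where h(x) = x^3 - 882, and h is irreducible over Q (because 882 is not a perfect cube, so h has no rational root, and a monic cubic with no rational root is irreducible), g is also irreducible (irreducibility is preserved under the substitution x → x + 24). Hence m_α(x) = x^3 + 72x^2 + 1728x + 12942.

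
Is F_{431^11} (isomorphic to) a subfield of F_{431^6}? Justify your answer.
No: F_{431^11} is not a subfield of F_{431^6}

F_{p^m} embeds in F_{p^n} iff m | n. Here 11 ∤ 6 (since 6 = 0·11 + 6 with remainder 6 ≠ 0), so F_{431^11} is not a subfield of F_{431^6}. Equivalently: if it were, the tower law would give 11 = [F_{431^11}:F_431] dividing [F_{431^6}:F_431] = 6, contradiction.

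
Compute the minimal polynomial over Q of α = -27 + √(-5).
m_α(x) = x^2 + 54x + 734

From α + 27 = √(-5), squaring gives (α + 27)^2 = -5, i.e. α^2 + 54α + 729 = -5, so α^2 + 54α + 734 = 0. The discriminant of x^2 + 54x + 734 is (54)^2 - 4·(734) = 2916 - 2936 = -20, and 4·(-5) is not a perfect square in Q since -5 is squarefree and ≠ 1. Hence x^2 + 54x + 734 is irreducible over Q and is the minimal polynomial of α.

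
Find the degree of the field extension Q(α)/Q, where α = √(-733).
[Q(α):Q] = 2

[Q(α):Q] equals the degree of the minimal polynomial of α. Here α^2 = -733 and x^2 + 733 is irreducible (d = -733 is squarefree, ≠ 1, hence not a square), so deg(m_α) = 2. Thus [Q(α):Q] = 2.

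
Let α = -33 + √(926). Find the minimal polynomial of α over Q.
m_α(x) = x^2 + 66x + 163

From α + 33 = √(926), squaring gives (α + 33)^2 = 926, i.e. α^2 + 66α + 1089 = 926, so α^2 + 66α + 163 = 0. The discriminant of x^2 + 66x + 163 is (66)^2 - 4·(163) = 4356 - 652 = 3704, and 4·(926) is not a perfect square in Q since 926 is squarefree and ≠ 1. Hence x^2 + 66x + 163 is irreducible over Q and is the minimal polynomial of α.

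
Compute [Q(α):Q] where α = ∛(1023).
[Q(α):Q] = 3

The minimal polynomial of α is x^3 - 1023, irreducible over Q since 1023 is not a perfect cube (so x^3 - 1023 has no rational root). Hence [Q(α):Q] = deg(m_α) = 3.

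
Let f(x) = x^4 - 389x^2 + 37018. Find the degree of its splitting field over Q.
[K : Q] = 4

Solving the quadratic in x^2: x^2 = (389 ± √(389^2 - 4·37018))/2 = (389 ± √3249)/2 = (389 ± 57)/2, giving x^2 = 223 or x^2 = 166. So f(x) = (x^2 - 223)(x^2 - 166) and the roots of f are ±√223, ±√166. Hence the splitting field is K = Q(√223, √166). Since 223 and 166 are distinct squarefree integers > 1, their product 37018 is not a perfect square, so √166 ∉ Q(√223). By the tower law [K:Q] = [Q(√223,√166):Q(√223)] · [Q(√223):Q] = 2 · 2 = 4.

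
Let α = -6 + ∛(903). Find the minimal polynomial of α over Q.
m_α(x) = x^3 + 18x^2 + 108x - 687

Set β = α + 6 = ∛(903), so β^3 = 903. Then (α + 6)^3 - 903 = 0, i.e. α is a root of g(x) = (x + 6)^3 - 903 = x^3 + 18x^2 + 108x - 687. Since g(x) = h(x + 6) where h(x) = x^3 - 903, and h is irreducible over Q (because 903 is not a perfect cube, so h has no rational root, and a monic cubic with no rational root is irreducible), g is also irreducible (irreducibility is preserved under the substitution x → x + 6). Hence m_α(x) = x^3 + 18x^2 + 108x - 687.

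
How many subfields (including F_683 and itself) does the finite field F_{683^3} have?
F_{683^3} has 2 subfields

The subfields of F_{p^n} are exactly the fields F_{p^d} for d | n (each is the fixed field of the unique index-d subgroup of Gal(F_{p^n}/F_p) ≅ Z/nZ). The divisors of n = 3 are {1, 3}, giving 2 subfields: F_{683^1}, F_{683^3}.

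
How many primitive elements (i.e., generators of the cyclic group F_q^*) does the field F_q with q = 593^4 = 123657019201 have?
There are φ(123657019200) = 26873856000 primitive elements

F_q^* is cyclic of order q - 1 = 123657019200. A cyclic group of order m has exactly φ(m) generators. Here m = 123657019200 = 2^6 · 3^3 · 5^2 · 11 · 13 · 37 · 541, so the number of primitive elements is φ(123657019200) = 26873856000.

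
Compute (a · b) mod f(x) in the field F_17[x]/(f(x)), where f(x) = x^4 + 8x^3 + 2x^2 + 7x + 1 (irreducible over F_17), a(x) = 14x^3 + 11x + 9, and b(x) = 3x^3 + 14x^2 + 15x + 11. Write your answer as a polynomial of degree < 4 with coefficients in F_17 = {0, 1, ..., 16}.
a · b ≡ 14x^2 + 11x + 10 (mod f(x))

Multiply in F_17[x]: a(x)·b(x) = (14x^3 + 11x + 9)·(3x^3 + 14x^2 + 15x + 11) = 8x^6 + 9x^5 + 5x^4 + 12x^3 + 2x^2 + x + 14. This has degree ≥ 4, so divide by f(x) over F_17: 8x^6 + 9x^5 + 5x^4 + 12x^3 + 2x^2 + x + 14 = (8x^2 + 13x + 4)·(x^4 + 8x^3 + 2x^2 + 7x + 1) + (14x^2 + 11x + 10). Hence a·b ≡ 14x^2 + 11x + 10 (mod f). (F_17[x]/(f) is a field with 17^4 = 83521 elements since f is irreducible of degree 4.)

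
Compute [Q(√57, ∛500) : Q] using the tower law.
[Q(√57, ∛500) : Q] = 6

Let L = Q(√57, ∛500). Since Q(√57) ⊂ L and [Q(√57):Q] = 2, the tower law gives 2 | [L:Q]. Likewise Q(∛500) ⊂ L with [Q(∛500):Q] = 3 (because 500 is not a perfect cube), so 3 | [L:Q]. As gcd(2,3) = 1, [L:Q] is divisible by 6. Conversely L is generated over Q by √57 and ∛500, so [L:Q] ≤ 2·3 = 6. Therefore [Q(√57, ∛500) : Q] = 6.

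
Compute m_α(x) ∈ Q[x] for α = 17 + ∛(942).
m_α(x) = x^3 - 51x^2 + 867x - 5855

Set β = α - 17 = ∛(942), so β^3 = 942. Then (α - 17)^3 - 942 = 0, i.e. α is a root of g(x) = (x - 17)^3 - 942 = x^3 - 51x^2 + 867x - 5855. Since g(x) = h(x - 17) where h(x) = x^3 - 942, and h is irreducible over Q (because 942 is not a perfect cube, so h has no rational root, and a monic cubic with no rational root is irreducible), g is also irreducible (irreducibility is preserved under the substitution x → x - 17). Hence m_α(x) = x^3 - 51x^2 + 867x - 5855.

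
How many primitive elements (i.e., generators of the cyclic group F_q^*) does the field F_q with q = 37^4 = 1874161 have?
There are φ(1874160) = 470016 primitive elements

F_q^* is cyclic of order q - 1 = 1874160. A cyclic group of order m has exactly φ(m) generators. Here m = 1874160 = 2^4 · 3^2 · 5 · 19 · 137, so the number of primitive elements is φ(1874160) = 470016.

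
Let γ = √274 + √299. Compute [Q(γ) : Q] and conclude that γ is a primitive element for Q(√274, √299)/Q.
[Q(γ) : Q] = 4 (equivalently, Q(γ) = Q(√274, √299))

Obviously Q(γ) ⊆ Q(√274, √299), and [Q(√274, √299):Q] = 4 (since 274, 299 are distinct squarefree integers > 1 with 81926 not a perfect square). To show equality we compute the minimal polynomial of γ. From γ = √274 + √299: γ^2 = 274 + 2√(81926) + 299 = 573 + 2√(81926), so γ^2 - 573 = 2√(81926); squaring, (γ^2 - 573)^2 = 4·81926, i.e. γ^4 - 1146γ^2 + 328329 - 327704 = 0, i.e. γ^4 - 1146γ^2 + 625 = 0. So γ is a root of x^4 - 1146x^2 + 625. This polynomial is irreducible over Q: it has no rational root (each ±√274 ± √299 is irrational), and any factorization into two quadratics over Q would force √(81926) ∈ Q (pairing opposite roots) or √274, √299 ∈ Q (other pairings), all impossible. Hence [Q(γ):Q] = 4 = [Q(√274, √299):Q], so Q(γ) = Q(√274, √299).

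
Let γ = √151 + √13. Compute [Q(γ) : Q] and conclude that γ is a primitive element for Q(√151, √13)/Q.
[Q(γ) : Q] = 4 (equivalently, Q(γ) = Q(√151, √13))

Obviously Q(γ) ⊆ Q(√151, √13), and [Q(√151, √13):Q] = 4 (since 151, 13 are distinct squarefree integers > 1 with 1963 not a perfect square). To show equality we compute the minimal polynomial of γ. From γ = √151 + √13: γ^2 = 151 + 2√(1963) + 13 = 164 + 2√(1963), so γ^2 - 164 = 2√(1963); squaring, (γ^2 - 164)^2 = 4·1963, i.e. γ^4 - 328γ^2 + 26896 - 7852 = 0, i.e. γ^4 - 328γ^2 + 19044 = 0. So γ is a root of x^4 - 328x^2 + 19044. This polynomial is irreducible over Q: it has no rational root (each ±√151 ± √13 is irrational), and any factorization into two quadratics over Q would force √(1963) ∈ Q (pairing opposite roots) or √151, √13 ∈ Q (other pairings), all impossible. Hence [Q(γ):Q] = 4 = [Q(√151, √13):Q], so Q(γ) = Q(√151, √13).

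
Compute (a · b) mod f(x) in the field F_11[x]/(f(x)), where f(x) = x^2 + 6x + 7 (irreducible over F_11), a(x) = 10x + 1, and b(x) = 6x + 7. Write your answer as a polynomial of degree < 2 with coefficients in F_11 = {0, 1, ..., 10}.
a · b ≡ 2x + 5 (mod f(x))

Multiply in F_11[x]: a(x)·b(x) = (10x + 1)·(6x + 7) = 5x^2 + 10x + 7. This has degree ≥ 2, so divide by f(x) over F_11: 5x^2 + 10x + 7 = (5)·(x^2 + 6x + 7) + (2x + 5). Hence a·b ≡ 2x + 5 (mod f). (F_11[x]/(f) is a field with 11^2 = 121 elements since f is irreducible of degree 2.)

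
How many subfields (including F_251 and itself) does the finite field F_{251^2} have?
F_{251^2} has 2 subfields

The subfields of F_{p^n} are exactly the fields F_{p^d} for d | n (each is the fixed field of the unique index-d subgroup of Gal(F_{p^n}/F_p) ≅ Z/nZ). The divisors of n = 2 are {1, 2}, giving 2 subfields: F_{251^1}, F_{251^2}.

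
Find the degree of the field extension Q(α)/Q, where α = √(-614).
[Q(α):Q] = 2

[Q(α):Q] equals the degree of the minimal polynomial of α. Here α^2 = -614 and x^2 + 614 is irreducible (d = -614 is squarefree, ≠ 1, hence not a square), so deg(m_α) = 2. Thus [Q(α):Q] = 2.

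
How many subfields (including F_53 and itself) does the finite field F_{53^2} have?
F_{53^2} has 2 subfields

The subfields of F_{p^n} are exactly the fields F_{p^d} for d | n (each is the fixed field of the unique index-d subgroup of Gal(F_{p^n}/F_p) ≅ Z/nZ). The divisors of n = 2 are {1, 2}, giving 2 subfields: F_{53^1}, F_{53^2}.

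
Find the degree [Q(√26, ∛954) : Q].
[Q(√26, ∛954) : Q] = 6

Let L = Q(√26, ∛954). Since Q(√26) ⊂ L and [Q(√26):Q] = 2, the tower law gives 2 | [L:Q]. Likewise Q(∛954) ⊂ L with [Q(∛954):Q] = 3 (because 954 is not a perfect cube), so 3 | [L:Q]. As gcd(2,3) = 1, [L:Q] is divisible by 6. Conversely L is generated over Q by √26 and ∛954, so [L:Q] ≤ 2·3 = 6. Therefore [Q(√26, ∛954) : Q] = 6.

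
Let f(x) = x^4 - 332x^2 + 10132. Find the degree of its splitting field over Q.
[K : Q] = 4

Solving the quadratic in x^2: x^2 = (332 ± √(332^2 - 4·10132))/2 = (332 ± √69696)/2 = (332 ± 264)/2, giving x^2 = 34 or x^2 = 298. So f(x) = (x^2 - 34)(x^2 - 298) and the roots of f are ±√34, ±√298. Hence the splitting field is K = Q(√34, √298). Since 34 and 298 are distinct squarefree integers > 1, their product 10132 is not a perfect square, so √298 ∉ Q(√34). By the tower law [K:Q] = [Q(√34,√298):Q(√34)] · [Q(√34):Q] = 2 · 2 = 4.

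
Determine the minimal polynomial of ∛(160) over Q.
m_α(x) = x^3 - 160

α satisfies α^3 = 160, so x^3 - 160 annihilates α. By the rational root test, a rational root p/q (in lowest terms) of x^3 - 160 would satisfy p^3 = 160 q^3, forcing q = 1 and p^3 = 160; but 160 is not a perfect cube, contradiction. A monic cubic over Q with no rational root is irreducible (any nontrivial factorization would include a linear factor). Hence x^3 - 160 is the minimal polynomial of α, and in particular [Q(α):Q] = 3.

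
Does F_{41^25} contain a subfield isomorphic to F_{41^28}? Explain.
No: F_{41^28} is not a subfield of F_{41^25}

F_{p^m} embeds in F_{p^n} iff m | n. Here 28 ∤ 25 (since 25 = 0·28 + 25 with remainder 25 ≠ 0), so F_{41^28} is not a subfield of F_{41^25}. Equivalently: if it were, the tower law would give 28 = [F_{41^28}:F_41] dividing [F_{41^25}:F_41] = 25, contradiction.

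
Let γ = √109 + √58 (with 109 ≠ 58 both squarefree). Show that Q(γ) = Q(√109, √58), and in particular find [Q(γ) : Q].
[Q(γ) : Q] = 4 (equivalently, Q(γ) = Q(√109, √58))

Obviously Q(γ) ⊆ Q(√109, √58), and [Q(√109, √58):Q] = 4 (since 109, 58 are distinct squarefree integers > 1 with 6322 not a perfect square). To show equality we compute the minimal polynomial of γ. From γ = √109 + √58: γ^2 = 109 + 2√(6322) + 58 = 167 + 2√(6322), so γ^2 - 167 = 2√(6322); squaring, (γ^2 - 167)^2 = 4·6322, i.e. γ^4 - 334γ^2 + 27889 - 25288 = 0, i.e. γ^4 - 334γ^2 + 2601 = 0. So γ is a root of x^4 - 334x^2 + 2601. This polynomial is irreducible over Q: it has no rational root (each ±√109 ± √58 is irrational), and any factorization into two quadratics over Q would force √(6322) ∈ Q (pairing opposite roots) or √109, √58 ∈ Q (other pairings), all impossible. Hence [Q(γ):Q] = 4 = [Q(√109, √58):Q], so Q(γ) = Q(√109, √58).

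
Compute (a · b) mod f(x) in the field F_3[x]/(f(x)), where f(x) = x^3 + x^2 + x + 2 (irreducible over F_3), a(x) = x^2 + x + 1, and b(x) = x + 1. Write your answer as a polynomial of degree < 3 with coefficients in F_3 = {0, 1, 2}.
a · b ≡ x^2 + x + 2 (mod f(x))

Multiply in F_3[x]: a(x)·b(x) = (x^2 + x + 1)·(x + 1) = x^3 + 2x^2 + 2x + 1. This has degree ≥ 3, so divide by f(x) over F_3: x^3 + 2x^2 + 2x + 1 = (1)·(x^3 + x^2 + x + 2) + (x^2 + x + 2). Hence a·b ≡ x^2 + x + 2 (mod f). (F_3[x]/(f) is a field with 3^3 = 27 elements since f is irreducible of degree 3.)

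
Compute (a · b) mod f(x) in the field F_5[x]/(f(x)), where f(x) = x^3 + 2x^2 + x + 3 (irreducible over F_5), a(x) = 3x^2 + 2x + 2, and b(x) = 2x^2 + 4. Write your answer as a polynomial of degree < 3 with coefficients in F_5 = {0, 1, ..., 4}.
a · b ≡ x^2 + 3x + 2 (mod f(x))

Multiply in F_5[x]: a(x)·b(x) = (3x^2 + 2x + 2)·(2x^2 + 4) = x^4 + 4x^3 + x^2 + 3x + 3. This has degree ≥ 3, so divide by f(x) over F_5: x^4 + 4x^3 + x^2 + 3x + 3 = (x + 2)·(x^3 + 2x^2 + x + 3) + (x^2 + 3x + 2). Hence a·b ≡ x^2 + 3x + 2 (mod f). (F_5[x]/(f) is a field with 5^3 = 125 elements since f is irreducible of degree 3.)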